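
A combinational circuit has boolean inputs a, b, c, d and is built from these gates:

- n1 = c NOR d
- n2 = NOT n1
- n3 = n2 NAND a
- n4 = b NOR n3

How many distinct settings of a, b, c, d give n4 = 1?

3

n4 = b NOR n3 must be 1, so both b = 0 and n3 = 0.
Satisfying assignments:
  a=1, b=0, c=0, d=1
  a=1, b=0, c=1, d=0
  a=1, b=0, c=1, d=1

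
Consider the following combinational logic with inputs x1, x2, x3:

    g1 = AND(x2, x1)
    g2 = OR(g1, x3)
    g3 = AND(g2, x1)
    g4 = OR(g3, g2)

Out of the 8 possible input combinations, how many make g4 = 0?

3

g4 = OR(g3, g2) must be 0, so both g3 = 0 and g2 = 0.
g3 = AND(g2, x1) must be 0, so at least one of g2, x1 is 0.
Satisfying assignments:
  x1=0, x2=0, x3=0
  x1=0, x2=1, x3=0
  x1=1, x2=0, x3=0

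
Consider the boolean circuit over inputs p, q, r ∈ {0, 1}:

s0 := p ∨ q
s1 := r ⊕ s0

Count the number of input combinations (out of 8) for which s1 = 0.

4

s1 = r ⊕ s0 must be 0, so r and s0 are equal.
Satisfying assignments:
  p=0, q=0, r=0
  p=0, q=1, r=1
  p=1, q=0, r=1
  p=1, q=1, r=1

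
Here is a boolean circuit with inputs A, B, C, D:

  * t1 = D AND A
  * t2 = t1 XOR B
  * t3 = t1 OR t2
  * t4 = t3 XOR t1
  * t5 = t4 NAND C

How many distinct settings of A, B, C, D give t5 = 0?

t5 = t4 NAND C must be 0, so both t4 = 1 and C = 1.
t4 = t3 XOR t1 must be 1, so t3 and t1 differ.
Enumerating the 16 input combinations, 3 give t5 = 0 and 13 give t5 = 1.

3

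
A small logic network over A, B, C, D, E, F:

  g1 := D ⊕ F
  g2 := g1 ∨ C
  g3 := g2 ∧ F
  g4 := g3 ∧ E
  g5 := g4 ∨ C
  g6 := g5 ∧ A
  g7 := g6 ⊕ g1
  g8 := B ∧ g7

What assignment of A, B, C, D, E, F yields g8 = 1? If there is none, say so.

g8 = B ∧ g7 must be 1, so both B = 1 and g7 = 1.
g7 = g6 ⊕ g1 must be 1, so g6 and g1 differ.
Check with A=0, B=1, C=0, D=0, E=0, F=1:
g1 = D ⊕ F = 0 ⊕ 1 = 1
g2 = g1 ∨ C = 1 ∨ 0 = 1
g3 = g2 ∧ F = 1 ∧ 1 = 1
g4 = g3 ∧ E = 1 ∧ 0 = 0
g5 = g4 ∨ C = 0 ∨ 0 = 0
g6 = g5 ∧ A = 0 ∧ 0 = 0
g7 = g6 ⊕ g1 = 0 ⊕ 1 = 1
g8 = B ∧ g7 = 1 ∧ 1 = 1
So g8 = 1 as required.

A=0, B=1, C=0, D=0, E=0, F=1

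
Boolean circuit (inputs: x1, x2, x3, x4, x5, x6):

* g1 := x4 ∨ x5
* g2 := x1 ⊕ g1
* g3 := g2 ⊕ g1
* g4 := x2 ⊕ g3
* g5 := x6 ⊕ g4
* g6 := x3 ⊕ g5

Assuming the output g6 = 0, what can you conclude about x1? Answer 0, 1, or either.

Both values of x1 occur among assignments with g6 = 0:
  x1=0: x1=0, x2=0, x3=0, x4=0, x5=0, x6=0
  x1=1: x1=1, x2=0, x3=0, x4=0, x5=0, x6=1

either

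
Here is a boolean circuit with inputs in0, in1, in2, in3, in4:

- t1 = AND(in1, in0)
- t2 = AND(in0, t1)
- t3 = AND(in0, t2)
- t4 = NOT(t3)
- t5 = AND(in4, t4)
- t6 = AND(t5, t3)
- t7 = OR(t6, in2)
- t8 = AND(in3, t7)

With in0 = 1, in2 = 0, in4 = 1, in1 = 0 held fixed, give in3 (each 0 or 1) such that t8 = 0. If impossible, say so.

in3=1

Check with in0 = 1, in2 = 0, in4 = 1, in1 = 0 and in3=1:
t1 = AND(in1, in0) = AND(0, 1) = 0
t2 = AND(in0, t1) = AND(1, 0) = 0
t3 = AND(in0, t2) = AND(1, 0) = 0
t4 = NOT(t3) = NOT 0 = 1
t5 = AND(in4, t4) = AND(1, 1) = 1
t6 = AND(t5, t3) = AND(1, 0) = 0
t7 = OR(t6, in2) = OR(0, 0) = 0
t8 = AND(in3, t7) = AND(1, 0) = 0
So t8 = 0.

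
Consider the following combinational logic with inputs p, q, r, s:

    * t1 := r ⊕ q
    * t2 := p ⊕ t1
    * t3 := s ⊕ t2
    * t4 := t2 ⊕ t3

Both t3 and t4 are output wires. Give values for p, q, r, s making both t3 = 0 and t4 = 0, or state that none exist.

p=1, q=0, r=1, s=0

Check with p=1, q=0, r=1, s=0:
t1 = r ⊕ q = 1 ⊕ 0 = 1
t2 = p ⊕ t1 = 1 ⊕ 1 = 0
t3 = s ⊕ t2 = 0 ⊕ 0 = 0
t4 = t2 ⊕ t3 = 0 ⊕ 0 = 0
So t3 = 0 and t4 = 0.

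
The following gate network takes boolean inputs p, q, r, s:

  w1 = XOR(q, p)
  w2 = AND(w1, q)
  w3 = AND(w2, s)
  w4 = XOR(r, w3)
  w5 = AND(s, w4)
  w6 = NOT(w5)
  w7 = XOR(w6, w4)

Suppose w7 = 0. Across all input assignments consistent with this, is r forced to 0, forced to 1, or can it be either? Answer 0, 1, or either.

w7 = XOR(w6, w4) must be 0, so w6 and w4 are equal.
Every assignment with w7 = 0 has r = 1; there are 4 such assignment(s).
  p=0, q=0, r=1, s=0
  p=0, q=1, r=1, s=0
  p=1, q=0, r=1, s=0
  p=1, q=1, r=1, s=0

1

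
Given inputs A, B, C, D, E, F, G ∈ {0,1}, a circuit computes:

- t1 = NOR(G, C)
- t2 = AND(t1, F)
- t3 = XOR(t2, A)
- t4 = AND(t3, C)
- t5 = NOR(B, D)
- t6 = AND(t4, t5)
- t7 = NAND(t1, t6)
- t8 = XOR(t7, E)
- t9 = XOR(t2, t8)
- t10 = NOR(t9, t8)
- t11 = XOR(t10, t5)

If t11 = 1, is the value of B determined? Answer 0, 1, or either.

either

Both values of B occur among assignments with t11 = 1:
  B=0: A=0, B=0, C=0, D=0, E=0, F=0, G=0
  B=1: A=0, B=1, C=0, D=0, E=1, F=0, G=0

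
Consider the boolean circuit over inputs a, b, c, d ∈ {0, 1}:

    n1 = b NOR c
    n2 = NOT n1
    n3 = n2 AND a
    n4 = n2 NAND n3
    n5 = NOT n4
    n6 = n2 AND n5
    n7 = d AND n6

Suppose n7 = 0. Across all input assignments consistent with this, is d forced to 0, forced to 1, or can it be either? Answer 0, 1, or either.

Both values of d occur among assignments with n7 = 0:
  d=0: a=0, b=0, c=0, d=0
  d=1: a=0, b=0, c=0, d=1

either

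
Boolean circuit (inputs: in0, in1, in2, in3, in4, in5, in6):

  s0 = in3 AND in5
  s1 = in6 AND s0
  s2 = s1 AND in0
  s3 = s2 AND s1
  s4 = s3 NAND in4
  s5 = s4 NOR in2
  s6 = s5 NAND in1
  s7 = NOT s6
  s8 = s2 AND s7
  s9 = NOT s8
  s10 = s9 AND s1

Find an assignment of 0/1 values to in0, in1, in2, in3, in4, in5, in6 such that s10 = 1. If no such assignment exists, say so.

Check with in0=0 in1=0 in2=0 in3=1 in4=1 in5=1 in6=1:
s0 = in3 AND in5 = 1 AND 1 = 1
s1 = in6 AND s0 = 1 AND 1 = 1
s2 = s1 AND in0 = 1 AND 0 = 0
s3 = s2 AND s1 = 0 AND 1 = 0
s4 = s3 NAND in4 = 0 NAND 1 = 1
s5 = s4 NOR in2 = 1 NOR 0 = 0
s6 = s5 NAND in1 = 0 NAND 0 = 1
s7 = NOT s6 = NOT 1 = 0
s8 = s2 AND s7 = 0 AND 0 = 0
s9 = NOT s8 = NOT 0 = 1
s10 = s9 AND s1 = 1 AND 1 = 1
So s10 = 1 as required.

in0=0 in1=0 in2=0 in3=1 in4=1 in5=1 in6=1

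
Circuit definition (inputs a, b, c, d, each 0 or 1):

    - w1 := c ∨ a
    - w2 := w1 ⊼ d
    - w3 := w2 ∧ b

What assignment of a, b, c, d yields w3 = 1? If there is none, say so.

a=1, b=1, c=1, d=0

Check with a=1, b=1, c=1, d=0:
w1 = c ∨ a = 1 ∨ 1 = 1
w2 = w1 ⊼ d = 1 ⊼ 0 = 1
w3 = w2 ∧ b = 1 ∧ 1 = 1
So w3 = 1 as required.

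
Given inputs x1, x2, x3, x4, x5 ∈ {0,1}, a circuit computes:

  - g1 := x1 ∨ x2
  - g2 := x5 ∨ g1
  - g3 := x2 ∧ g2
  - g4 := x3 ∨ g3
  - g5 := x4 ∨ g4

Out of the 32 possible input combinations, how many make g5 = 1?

28

g5 = x4 ∨ g4 must be 1, so at least one of x4, g4 is 1.
Enumerating the 32 input combinations, 28 give g5 = 1 and 4 give g5 = 0.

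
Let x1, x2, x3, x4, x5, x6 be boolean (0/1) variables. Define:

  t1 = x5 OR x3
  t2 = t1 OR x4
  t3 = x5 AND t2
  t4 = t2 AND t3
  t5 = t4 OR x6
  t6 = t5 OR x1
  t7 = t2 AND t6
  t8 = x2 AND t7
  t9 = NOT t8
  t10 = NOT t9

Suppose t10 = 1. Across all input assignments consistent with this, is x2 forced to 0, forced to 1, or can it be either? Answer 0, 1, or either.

t10 = NOT t9 must be 1, so t9 = 0.
t9 = NOT t8 must be 0, so t8 = 1.
Every assignment with t10 = 1 has x2 = 1; there are 25 such assignment(s).

1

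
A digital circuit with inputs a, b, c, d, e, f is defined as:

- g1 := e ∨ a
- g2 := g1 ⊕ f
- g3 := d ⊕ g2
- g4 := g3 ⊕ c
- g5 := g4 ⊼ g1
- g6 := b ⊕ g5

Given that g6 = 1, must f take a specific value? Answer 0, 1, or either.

either

Both values of f occur among assignments with g6 = 1:
  f=0: a=0, b=0, c=0, d=0, e=0, f=0
  f=1: a=0, b=0, c=0, d=0, e=0, f=1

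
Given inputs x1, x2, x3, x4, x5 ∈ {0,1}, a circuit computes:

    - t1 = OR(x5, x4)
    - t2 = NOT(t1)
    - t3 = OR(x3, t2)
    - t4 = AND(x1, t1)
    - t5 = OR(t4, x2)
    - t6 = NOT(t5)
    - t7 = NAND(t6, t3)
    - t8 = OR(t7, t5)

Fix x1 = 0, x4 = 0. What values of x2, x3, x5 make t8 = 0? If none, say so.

Check with x1 = 0, x4 = 0 and x2=0, x3=0, x5=0:
t1 = OR(x5, x4) = OR(0, 0) = 0
t2 = NOT(t1) = NOT 0 = 1
t3 = OR(x3, t2) = OR(0, 1) = 1
t4 = AND(x1, t1) = AND(0, 0) = 0
t5 = OR(t4, x2) = OR(0, 0) = 0
t6 = NOT(t5) = NOT 0 = 1
t7 = NAND(t6, t3) = NAND(1, 1) = 0
t8 = OR(t7, t5) = OR(0, 0) = 0
So t8 = 0.

x2=0, x3=0, x5=0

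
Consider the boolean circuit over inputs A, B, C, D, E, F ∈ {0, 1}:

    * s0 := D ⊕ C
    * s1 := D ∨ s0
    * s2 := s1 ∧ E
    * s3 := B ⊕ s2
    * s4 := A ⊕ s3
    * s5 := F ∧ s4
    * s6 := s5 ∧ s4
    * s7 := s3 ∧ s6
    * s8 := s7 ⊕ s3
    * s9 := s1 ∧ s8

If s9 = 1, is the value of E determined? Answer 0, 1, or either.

either

Both values of E occur among assignments with s9 = 1:
  E=0: A=0, B=1, C=0, D=1, E=0, F=0
  E=1: A=0, B=0, C=0, D=1, E=1, F=0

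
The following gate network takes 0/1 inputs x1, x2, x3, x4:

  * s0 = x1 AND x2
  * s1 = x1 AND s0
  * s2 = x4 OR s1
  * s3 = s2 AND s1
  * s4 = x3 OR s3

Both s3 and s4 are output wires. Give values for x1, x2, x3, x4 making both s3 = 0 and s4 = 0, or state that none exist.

x1=0 x2=0 x3=0 x4=1

Check with x1=0 x2=0 x3=0 x4=1:
s0 = x1 AND x2 = 0 AND 0 = 0
s1 = x1 AND s0 = 0 AND 0 = 0
s2 = x4 OR s1 = 1 OR 0 = 1
s3 = s2 AND s1 = 1 AND 0 = 0
s4 = x3 OR s3 = 0 OR 0 = 0
So s3 = 0 and s4 = 0.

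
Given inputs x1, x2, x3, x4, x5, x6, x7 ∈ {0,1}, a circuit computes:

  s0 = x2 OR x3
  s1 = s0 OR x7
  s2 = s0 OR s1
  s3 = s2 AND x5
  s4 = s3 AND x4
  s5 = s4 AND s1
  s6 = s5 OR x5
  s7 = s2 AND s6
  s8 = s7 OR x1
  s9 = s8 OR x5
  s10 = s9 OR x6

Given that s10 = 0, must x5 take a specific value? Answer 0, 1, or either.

s10 = s9 OR x6 must be 0, so both s9 = 0 and x6 = 0.
s9 = s8 OR x5 must be 0, so both s8 = 0 and x5 = 0.
Every assignment with s10 = 0 has x5 = 0; there are 16 such assignment(s).

0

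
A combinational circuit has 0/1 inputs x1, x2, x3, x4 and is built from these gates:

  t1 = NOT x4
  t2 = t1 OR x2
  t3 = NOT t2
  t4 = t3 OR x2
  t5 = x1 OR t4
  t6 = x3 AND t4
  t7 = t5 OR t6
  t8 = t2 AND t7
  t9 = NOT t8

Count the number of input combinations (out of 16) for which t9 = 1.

6

t9 = NOT t8 must be 1, so t8 = 0.
Satisfying assignments:
  x1=0, x2=0, x3=0, x4=0
  x1=0, x2=0, x3=0, x4=1
  x1=0, x2=0, x3=1, x4=0
  x1=0, x2=0, x3=1, x4=1
  x1=1, x2=0, x3=0, x4=1
  x1=1, x2=0, x3=1, x4=1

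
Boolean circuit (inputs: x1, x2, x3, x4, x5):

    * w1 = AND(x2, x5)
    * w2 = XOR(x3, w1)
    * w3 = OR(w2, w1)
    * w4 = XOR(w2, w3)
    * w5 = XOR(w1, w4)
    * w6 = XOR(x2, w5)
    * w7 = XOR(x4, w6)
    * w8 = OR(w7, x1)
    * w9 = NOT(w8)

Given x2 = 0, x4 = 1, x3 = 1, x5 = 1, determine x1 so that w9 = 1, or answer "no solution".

With x2 = 0, x4 = 1, x3 = 1, x5 = 1 fixed, none of the 2 settings of x1 give w9 = 1.
For example, with x1=0:
w1 = AND(x2, x5) = AND(0, 1) = 0
w2 = XOR(x3, w1) = XOR(1, 0) = 1
w3 = OR(w2, w1) = OR(1, 0) = 1
w4 = XOR(w2, w3) = XOR(1, 1) = 0
w5 = XOR(w1, w4) = XOR(0, 0) = 0
w6 = XOR(x2, w5) = XOR(0, 0) = 0
w7 = XOR(x4, w6) = XOR(1, 0) = 1
w8 = OR(w7, x1) = OR(1, 0) = 1
w9 = NOT(w8) = NOT 1 = 0
giving w9 = 0 ≠ 1.

no solution exists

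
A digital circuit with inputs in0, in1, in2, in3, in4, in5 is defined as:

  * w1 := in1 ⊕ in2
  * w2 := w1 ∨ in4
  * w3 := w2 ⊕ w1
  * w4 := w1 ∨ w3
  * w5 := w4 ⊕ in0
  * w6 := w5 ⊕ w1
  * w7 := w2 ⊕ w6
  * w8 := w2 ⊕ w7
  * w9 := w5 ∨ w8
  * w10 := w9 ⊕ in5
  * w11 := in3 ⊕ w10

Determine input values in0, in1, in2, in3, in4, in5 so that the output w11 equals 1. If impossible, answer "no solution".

in0=1 in1=1 in2=0 in3=1 in4=1 in5=1

Check with in0=1 in1=1 in2=0 in3=1 in4=1 in5=1:
w1 = in1 ⊕ in2 = 1 ⊕ 0 = 1
w2 = w1 ∨ in4 = 1 ∨ 1 = 1
w3 = w2 ⊕ w1 = 1 ⊕ 1 = 0
w4 = w1 ∨ w3 = 1 ∨ 0 = 1
w5 = w4 ⊕ in0 = 1 ⊕ 1 = 0
w6 = w5 ⊕ w1 = 0 ⊕ 1 = 1
w7 = w2 ⊕ w6 = 1 ⊕ 1 = 0
w8 = w2 ⊕ w7 = 1 ⊕ 0 = 1
w9 = w5 ∨ w8 = 0 ∨ 1 = 1
w10 = w9 ⊕ in5 = 1 ⊕ 1 = 0
w11 = in3 ⊕ w10 = 1 ⊕ 0 = 1
So w11 = 1 as required.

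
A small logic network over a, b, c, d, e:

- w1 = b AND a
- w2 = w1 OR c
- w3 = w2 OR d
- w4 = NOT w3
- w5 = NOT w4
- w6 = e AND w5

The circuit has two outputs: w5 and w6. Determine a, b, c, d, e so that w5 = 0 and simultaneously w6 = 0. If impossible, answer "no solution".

Check with a=1, b=0, c=0, d=0, e=0:
w1 = b AND a = 0 AND 1 = 0
w2 = w1 OR c = 0 OR 0 = 0
w3 = w2 OR d = 0 OR 0 = 0
w4 = NOT w3 = NOT 0 = 1
w5 = NOT w4 = NOT 1 = 0
w6 = e AND w5 = 0 AND 0 = 0
So w5 = 0 and w6 = 0.

a=1, b=0, c=0, d=0, e=0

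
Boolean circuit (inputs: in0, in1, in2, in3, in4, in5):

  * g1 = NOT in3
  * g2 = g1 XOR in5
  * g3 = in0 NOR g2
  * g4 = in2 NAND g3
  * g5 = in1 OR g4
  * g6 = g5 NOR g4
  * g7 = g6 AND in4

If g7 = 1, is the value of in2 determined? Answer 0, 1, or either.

1

g7 = g6 AND in4 must be 1, so both g6 = 1 and in4 = 1.
g6 = g5 NOR g4 must be 1, so both g5 = 0 and g4 = 0.
Every assignment with g7 = 1 has in2 = 1; there are 2 such assignment(s).
  in0=0, in1=0, in2=1, in3=0, in4=1, in5=1
  in0=0, in1=0, in2=1, in3=1, in4=1, in5=0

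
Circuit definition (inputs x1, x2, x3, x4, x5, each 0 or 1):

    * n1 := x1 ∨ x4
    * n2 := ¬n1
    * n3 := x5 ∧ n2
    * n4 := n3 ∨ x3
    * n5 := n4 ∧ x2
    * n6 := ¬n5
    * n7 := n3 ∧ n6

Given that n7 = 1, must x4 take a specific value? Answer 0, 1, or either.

0

n7 = n3 ∧ n6 must be 1, so both n3 = 1 and n6 = 1.
Every assignment with n7 = 1 has x4 = 0; there are 2 such assignment(s).
  x1=0, x2=0, x3=0, x4=0, x5=1
  x1=0, x2=0, x3=1, x4=0, x5=1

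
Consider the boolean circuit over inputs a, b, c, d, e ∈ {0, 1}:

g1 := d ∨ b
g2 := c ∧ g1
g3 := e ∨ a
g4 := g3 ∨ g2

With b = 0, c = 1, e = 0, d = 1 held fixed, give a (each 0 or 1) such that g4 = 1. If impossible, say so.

a=1

Check with b = 0, c = 1, e = 0, d = 1 and a=1:
g1 = d ∨ b = 1 ∨ 0 = 1
g2 = c ∧ g1 = 1 ∧ 1 = 1
g3 = e ∨ a = 0 ∨ 1 = 1
g4 = g3 ∨ g2 = 1 ∨ 1 = 1
So g4 = 1.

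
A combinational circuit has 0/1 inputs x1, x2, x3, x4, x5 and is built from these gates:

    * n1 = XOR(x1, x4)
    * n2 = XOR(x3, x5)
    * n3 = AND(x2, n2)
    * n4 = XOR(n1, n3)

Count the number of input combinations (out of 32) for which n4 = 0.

16

n4 = XOR(n1, n3) must be 0, so n1 and n3 are equal.
Enumerating the 32 input combinations, 16 give n4 = 0 and 16 give n4 = 1.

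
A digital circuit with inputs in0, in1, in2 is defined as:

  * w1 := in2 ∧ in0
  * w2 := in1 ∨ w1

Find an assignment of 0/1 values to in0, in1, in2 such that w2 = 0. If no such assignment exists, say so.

w2 = in1 ∨ w1 must be 0, so both in1 = 0 and w1 = 0.
w1 = in2 ∧ in0 must be 0, so at least one of in2, in0 is 0.
Check with in0=0, in1=0, in2=1:
w1 = in2 ∧ in0 = 1 ∧ 0 = 0
w2 = in1 ∨ w1 = 0 ∨ 0 = 0
So w2 = 0 as required.

in0=0, in1=0, in2=1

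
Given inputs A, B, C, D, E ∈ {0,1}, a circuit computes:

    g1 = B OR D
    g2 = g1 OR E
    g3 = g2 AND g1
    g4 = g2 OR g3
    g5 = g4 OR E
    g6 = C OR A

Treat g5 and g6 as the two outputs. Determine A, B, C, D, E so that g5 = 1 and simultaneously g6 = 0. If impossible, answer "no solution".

Check with A=0, B=1, C=0, D=0, E=0:
g1 = B OR D = 1 OR 0 = 1
g2 = g1 OR E = 1 OR 0 = 1
g3 = g2 AND g1 = 1 AND 1 = 1
g4 = g2 OR g3 = 1 OR 1 = 1
g5 = g4 OR E = 1 OR 0 = 1
g6 = C OR A = 0 OR 0 = 0
So g5 = 1 and g6 = 0.

A=0, B=1, C=0, D=0, E=0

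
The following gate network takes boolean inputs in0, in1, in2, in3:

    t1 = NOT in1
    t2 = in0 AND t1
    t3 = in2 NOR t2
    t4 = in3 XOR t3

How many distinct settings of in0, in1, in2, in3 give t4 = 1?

8

t4 = in3 XOR t3 must be 1, so in3 and t3 differ.
Enumerating the 16 input combinations, 8 give t4 = 1 and 8 give t4 = 0.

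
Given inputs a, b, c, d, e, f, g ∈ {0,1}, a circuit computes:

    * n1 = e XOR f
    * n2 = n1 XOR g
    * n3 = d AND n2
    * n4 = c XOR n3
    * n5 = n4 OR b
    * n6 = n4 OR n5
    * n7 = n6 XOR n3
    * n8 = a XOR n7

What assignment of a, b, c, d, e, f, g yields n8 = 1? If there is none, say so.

n8 = a XOR n7 must be 1, so a and n7 differ.
Check with a=0, b=1, c=1, d=0, e=0, f=0, g=0:
n1 = e XOR f = 0 XOR 0 = 0
n2 = n1 XOR g = 0 XOR 0 = 0
n3 = d AND n2 = 0 AND 0 = 0
n4 = c XOR n3 = 1 XOR 0 = 1
n5 = n4 OR b = 1 OR 1 = 1
n6 = n4 OR n5 = 1 OR 1 = 1
n7 = n6 XOR n3 = 1 XOR 0 = 1
n8 = a XOR n7 = 0 XOR 1 = 1
So n8 = 1 as required.

a=0, b=1, c=1, d=0, e=0, f=0, g=0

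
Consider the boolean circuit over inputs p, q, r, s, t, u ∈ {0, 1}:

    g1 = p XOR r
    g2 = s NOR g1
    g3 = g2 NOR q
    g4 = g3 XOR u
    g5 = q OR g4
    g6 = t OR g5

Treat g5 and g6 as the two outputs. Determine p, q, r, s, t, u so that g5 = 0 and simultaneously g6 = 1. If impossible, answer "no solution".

p=0, q=0, r=0, s=0, t=1, u=0

Check with p=0, q=0, r=0, s=0, t=1, u=0:
g1 = p XOR r = 0 XOR 0 = 0
g2 = s NOR g1 = 0 NOR 0 = 1
g3 = g2 NOR q = 1 NOR 0 = 0
g4 = g3 XOR u = 0 XOR 0 = 0
g5 = q OR g4 = 0 OR 0 = 0
g6 = t OR g5 = 1 OR 0 = 1
So g5 = 0 and g6 = 1.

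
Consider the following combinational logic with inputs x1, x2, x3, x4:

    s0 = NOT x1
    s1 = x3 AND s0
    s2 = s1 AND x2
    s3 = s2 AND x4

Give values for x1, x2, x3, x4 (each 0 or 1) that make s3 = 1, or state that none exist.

x1=0, x2=1, x3=1, x4=1

s3 = s2 AND x4 must be 1, so both s2 = 1 and x4 = 1.
Check with x1=0, x2=1, x3=1, x4=1:
s0 = NOT x1 = NOT 0 = 1
s1 = x3 AND s0 = 1 AND 1 = 1
s2 = s1 AND x2 = 1 AND 1 = 1
s3 = s2 AND x4 = 1 AND 1 = 1
So s3 = 1 as required.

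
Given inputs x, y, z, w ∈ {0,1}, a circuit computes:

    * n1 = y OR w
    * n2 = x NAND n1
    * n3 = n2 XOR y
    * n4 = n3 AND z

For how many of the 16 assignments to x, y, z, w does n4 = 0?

11

n4 = n3 AND z must be 0, so at least one of n3, z is 0.
Enumerating the 16 input combinations, 11 give n4 = 0 and 5 give n4 = 1.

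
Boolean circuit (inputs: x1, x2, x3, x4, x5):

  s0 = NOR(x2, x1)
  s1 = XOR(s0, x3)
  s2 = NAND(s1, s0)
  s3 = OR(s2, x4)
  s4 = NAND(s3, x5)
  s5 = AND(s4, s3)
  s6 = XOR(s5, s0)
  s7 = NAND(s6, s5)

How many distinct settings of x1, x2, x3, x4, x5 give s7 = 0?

s7 = NAND(s6, s5) must be 0, so both s6 = 1 and s5 = 1.
s6 = XOR(s5, s0) must be 1, so s5 and s0 differ.
Enumerating the 32 input combinations, 12 give s7 = 0 and 20 give s7 = 1.

12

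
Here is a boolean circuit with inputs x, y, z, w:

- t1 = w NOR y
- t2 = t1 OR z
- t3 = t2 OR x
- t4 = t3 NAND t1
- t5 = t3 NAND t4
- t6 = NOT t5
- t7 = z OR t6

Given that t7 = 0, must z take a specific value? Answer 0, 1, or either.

t7 = z OR t6 must be 0, so both z = 0 and t6 = 0.
t6 = NOT t5 must be 0, so t5 = 1.
t5 = t3 NAND t4 must be 1, so at least one of t3, t4 is 0.
Every assignment with t7 = 0 has z = 0; there are 5 such assignment(s).

0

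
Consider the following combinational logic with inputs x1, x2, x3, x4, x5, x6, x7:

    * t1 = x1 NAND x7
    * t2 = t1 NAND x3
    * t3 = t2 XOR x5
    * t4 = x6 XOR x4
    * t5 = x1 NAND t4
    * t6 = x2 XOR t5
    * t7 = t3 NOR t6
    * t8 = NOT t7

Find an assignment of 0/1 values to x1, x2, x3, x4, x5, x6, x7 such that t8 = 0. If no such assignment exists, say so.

t8 = NOT t7 must be 0, so t7 = 1.
Check with x1=0 x2=1 x3=0 x4=1 x5=1 x6=0 x7=0:
t1 = x1 NAND x7 = 0 NAND 0 = 1
t2 = t1 NAND x3 = 1 NAND 0 = 1
t3 = t2 XOR x5 = 1 XOR 1 = 0
t4 = x6 XOR x4 = 0 XOR 1 = 1
t5 = x1 NAND t4 = 0 NAND 1 = 1
t6 = x2 XOR t5 = 1 XOR 1 = 0
t7 = t3 NOR t6 = 0 NOR 0 = 1
t8 = NOT t7 = NOT 1 = 0
So t8 = 0 as required.

x1=0 x2=1 x3=0 x4=1 x5=1 x6=0 x7=0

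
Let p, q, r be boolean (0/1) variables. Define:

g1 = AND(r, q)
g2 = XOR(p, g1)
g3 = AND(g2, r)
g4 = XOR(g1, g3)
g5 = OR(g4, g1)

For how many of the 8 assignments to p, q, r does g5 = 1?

3

g5 = OR(g4, g1) must be 1, so at least one of g4, g1 is 1.
Satisfying assignments:
  p=0, q=1, r=1
  p=1, q=0, r=1
  p=1, q=1, r=1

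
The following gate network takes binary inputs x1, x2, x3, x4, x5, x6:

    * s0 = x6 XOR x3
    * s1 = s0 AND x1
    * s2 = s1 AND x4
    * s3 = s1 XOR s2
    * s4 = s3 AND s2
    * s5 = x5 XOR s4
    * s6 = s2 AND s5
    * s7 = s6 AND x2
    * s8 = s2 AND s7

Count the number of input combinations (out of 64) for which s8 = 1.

s8 = s2 AND s7 must be 1, so both s2 = 1 and s7 = 1.
Enumerating the 64 input combinations, 2 give s8 = 1 and 62 give s8 = 0.

2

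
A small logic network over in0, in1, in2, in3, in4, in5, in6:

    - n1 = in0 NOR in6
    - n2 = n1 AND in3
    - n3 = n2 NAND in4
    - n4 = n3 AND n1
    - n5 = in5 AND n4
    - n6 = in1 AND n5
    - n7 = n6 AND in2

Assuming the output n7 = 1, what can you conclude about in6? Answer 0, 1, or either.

0

n7 = n6 AND in2 must be 1, so both n6 = 1 and in2 = 1.
n6 = in1 AND n5 must be 1, so both in1 = 1 and n5 = 1.
Every assignment with n7 = 1 has in6 = 0; there are 3 such assignment(s).
  in0=0, in1=1, in2=1, in3=0, in4=0, in5=1, in6=0
  in0=0, in1=1, in2=1, in3=0, in4=1, in5=1, in6=0
  in0=0, in1=1, in2=1, in3=1, in4=0, in5=1, in6=0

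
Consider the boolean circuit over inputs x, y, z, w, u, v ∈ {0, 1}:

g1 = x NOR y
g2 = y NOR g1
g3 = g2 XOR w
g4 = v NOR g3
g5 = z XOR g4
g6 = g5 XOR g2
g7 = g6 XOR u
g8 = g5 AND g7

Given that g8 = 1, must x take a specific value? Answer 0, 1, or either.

either

Both values of x occur among assignments with g8 = 1:
  x=0: x=0, y=0, z=0, w=0, u=0, v=0
  x=1: x=1, y=0, z=0, w=1, u=1, v=0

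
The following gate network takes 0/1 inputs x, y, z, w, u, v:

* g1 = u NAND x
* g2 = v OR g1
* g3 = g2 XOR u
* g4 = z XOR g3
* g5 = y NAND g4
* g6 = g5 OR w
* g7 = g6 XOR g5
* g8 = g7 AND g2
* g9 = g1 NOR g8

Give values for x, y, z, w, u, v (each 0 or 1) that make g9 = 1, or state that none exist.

x=1 y=1 z=1 w=0 u=1 v=0

g9 = g1 NOR g8 must be 1, so both g1 = 0 and g8 = 0.
g1 = u NAND x must be 0, so both u = 1 and x = 1.
g8 = g7 AND g2 must be 0, so at least one of g7, g2 is 0.
Check with x=1 y=1 z=1 w=0 u=1 v=0:
g1 = u NAND x = 1 NAND 1 = 0
g2 = v OR g1 = 0 OR 0 = 0
g3 = g2 XOR u = 0 XOR 1 = 1
g4 = z XOR g3 = 1 XOR 1 = 0
g5 = y NAND g4 = 1 NAND 0 = 1
g6 = g5 OR w = 1 OR 0 = 1
g7 = g6 XOR g5 = 1 XOR 1 = 0
g8 = g7 AND g2 = 0 AND 0 = 0
g9 = g1 NOR g8 = 0 NOR 0 = 1
So g9 = 1 as required.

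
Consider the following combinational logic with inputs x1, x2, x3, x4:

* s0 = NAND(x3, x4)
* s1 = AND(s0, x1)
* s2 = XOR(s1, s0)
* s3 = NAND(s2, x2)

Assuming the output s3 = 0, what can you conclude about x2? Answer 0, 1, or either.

1

s3 = NAND(s2, x2) must be 0, so both s2 = 1 and x2 = 1.
s2 = XOR(s1, s0) must be 1, so s1 and s0 differ.
Every assignment with s3 = 0 has x2 = 1; there are 3 such assignment(s).
  x1=0, x2=1, x3=0, x4=0
  x1=0, x2=1, x3=0, x4=1
  x1=0, x2=1, x3=1, x4=0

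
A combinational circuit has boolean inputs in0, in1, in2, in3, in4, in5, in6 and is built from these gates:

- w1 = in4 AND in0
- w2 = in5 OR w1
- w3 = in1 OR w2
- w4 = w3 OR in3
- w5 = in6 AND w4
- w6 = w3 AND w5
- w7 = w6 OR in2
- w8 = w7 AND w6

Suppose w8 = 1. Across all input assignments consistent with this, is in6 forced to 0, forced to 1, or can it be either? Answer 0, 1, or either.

w8 = w7 AND w6 must be 1, so both w7 = 1 and w6 = 1.
Every assignment with w8 = 1 has in6 = 1; there are 52 such assignment(s).

1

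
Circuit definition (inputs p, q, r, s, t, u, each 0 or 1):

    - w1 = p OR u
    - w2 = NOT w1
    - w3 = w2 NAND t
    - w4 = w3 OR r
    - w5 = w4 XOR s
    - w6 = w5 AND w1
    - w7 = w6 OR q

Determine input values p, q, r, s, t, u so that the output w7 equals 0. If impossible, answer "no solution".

p=1 q=0 r=0 s=1 t=0 u=1

Check with p=1 q=0 r=0 s=1 t=0 u=1:
w1 = p OR u = 1 OR 1 = 1
w2 = NOT w1 = NOT 1 = 0
w3 = w2 NAND t = 0 NAND 0 = 1
w4 = w3 OR r = 1 OR 0 = 1
w5 = w4 XOR s = 1 XOR 1 = 0
w6 = w5 AND w1 = 0 AND 1 = 0
w7 = w6 OR q = 0 OR 0 = 0
So w7 = 0 as required.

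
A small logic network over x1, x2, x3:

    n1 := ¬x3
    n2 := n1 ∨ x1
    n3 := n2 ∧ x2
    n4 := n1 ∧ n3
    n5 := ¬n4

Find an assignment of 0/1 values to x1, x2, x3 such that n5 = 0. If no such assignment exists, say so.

n5 = ¬n4 must be 0, so n4 = 1.
n4 = n1 ∧ n3 must be 1, so both n1 = 1 and n3 = 1.
n1 = ¬x3 must be 1, so x3 = 0.
Check with x1=1, x2=1, x3=0:
n1 = ¬x3 = ¬0 = 1
n2 = n1 ∨ x1 = 1 ∨ 1 = 1
n3 = n2 ∧ x2 = 1 ∧ 1 = 1
n4 = n1 ∧ n3 = 1 ∧ 1 = 1
n5 = ¬n4 = ¬1 = 0
So n5 = 0 as required.

x1=1, x2=1, x3=0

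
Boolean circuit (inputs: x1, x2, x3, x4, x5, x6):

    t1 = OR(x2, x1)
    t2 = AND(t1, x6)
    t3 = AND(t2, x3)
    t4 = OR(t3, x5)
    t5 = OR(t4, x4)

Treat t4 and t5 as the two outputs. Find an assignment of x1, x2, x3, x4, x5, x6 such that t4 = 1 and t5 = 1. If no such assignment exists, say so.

Check with x1=0, x2=0, x3=1, x4=0, x5=1, x6=0:
t1 = OR(x2, x1) = OR(0, 0) = 0
t2 = AND(t1, x6) = AND(0, 0) = 0
t3 = AND(t2, x3) = AND(0, 1) = 0
t4 = OR(t3, x5) = OR(0, 1) = 1
t5 = OR(t4, x4) = OR(1, 0) = 1
So t4 = 1 and t5 = 1.

x1=0, x2=0, x3=1, x4=0, x5=1, x6=0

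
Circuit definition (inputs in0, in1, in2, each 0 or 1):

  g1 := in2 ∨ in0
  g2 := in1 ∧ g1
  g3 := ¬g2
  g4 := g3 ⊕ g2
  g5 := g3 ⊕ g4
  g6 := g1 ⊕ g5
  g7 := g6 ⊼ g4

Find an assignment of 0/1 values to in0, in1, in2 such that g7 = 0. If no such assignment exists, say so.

in0=0, in1=0, in2=1

g7 = g6 ⊼ g4 must be 0, so both g6 = 1 and g4 = 1.
g6 = g1 ⊕ g5 must be 1, so g1 and g5 differ.
Check with in0=0, in1=0, in2=1:
g1 = in2 ∨ in0 = 1 ∨ 0 = 1
g2 = in1 ∧ g1 = 0 ∧ 1 = 0
g3 = ¬g2 = ¬0 = 1
g4 = g3 ⊕ g2 = 1 ⊕ 0 = 1
g5 = g3 ⊕ g4 = 1 ⊕ 1 = 0
g6 = g1 ⊕ g5 = 1 ⊕ 0 = 1
g7 = g6 ⊼ g4 = 1 ⊼ 1 = 0
So g7 = 0 as required.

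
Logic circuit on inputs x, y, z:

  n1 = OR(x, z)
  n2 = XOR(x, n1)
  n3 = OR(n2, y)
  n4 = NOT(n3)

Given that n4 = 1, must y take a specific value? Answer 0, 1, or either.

n4 = NOT(n3) must be 1, so n3 = 0.
Every assignment with n4 = 1 has y = 0; there are 3 such assignment(s).
  x=0, y=0, z=0
  x=1, y=0, z=0
  x=1, y=0, z=1

0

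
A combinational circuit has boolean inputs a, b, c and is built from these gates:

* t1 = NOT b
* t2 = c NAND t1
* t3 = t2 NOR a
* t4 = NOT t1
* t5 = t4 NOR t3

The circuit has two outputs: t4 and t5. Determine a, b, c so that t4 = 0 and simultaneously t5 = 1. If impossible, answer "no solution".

a=1 b=0 c=0

Check with a=1 b=0 c=0:
t1 = NOT b = NOT 0 = 1
t2 = c NAND t1 = 0 NAND 1 = 1
t3 = t2 NOR a = 1 NOR 1 = 0
t4 = NOT t1 = NOT 1 = 0
t5 = t4 NOR t3 = 0 NOR 0 = 1
So t4 = 0 and t5 = 1.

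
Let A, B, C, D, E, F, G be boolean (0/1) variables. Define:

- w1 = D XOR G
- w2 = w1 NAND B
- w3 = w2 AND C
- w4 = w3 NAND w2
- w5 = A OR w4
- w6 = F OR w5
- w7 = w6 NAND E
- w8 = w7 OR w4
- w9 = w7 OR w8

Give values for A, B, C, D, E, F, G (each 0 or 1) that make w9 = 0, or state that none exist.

A=1 B=1 C=1 D=1 E=1 F=0 G=1

w9 = w7 OR w8 must be 0, so both w7 = 0 and w8 = 0.
Check with A=1 B=1 C=1 D=1 E=1 F=0 G=1:
w1 = D XOR G = 1 XOR 1 = 0
w2 = w1 NAND B = 0 NAND 1 = 1
w3 = w2 AND C = 1 AND 1 = 1
w4 = w3 NAND w2 = 1 NAND 1 = 0
w5 = A OR w4 = 1 OR 0 = 1
w6 = F OR w5 = 0 OR 1 = 1
w7 = w6 NAND E = 1 NAND 1 = 0
w8 = w7 OR w4 = 0 OR 0 = 0
w9 = w7 OR w8 = 0 OR 0 = 0
So w9 = 0 as required.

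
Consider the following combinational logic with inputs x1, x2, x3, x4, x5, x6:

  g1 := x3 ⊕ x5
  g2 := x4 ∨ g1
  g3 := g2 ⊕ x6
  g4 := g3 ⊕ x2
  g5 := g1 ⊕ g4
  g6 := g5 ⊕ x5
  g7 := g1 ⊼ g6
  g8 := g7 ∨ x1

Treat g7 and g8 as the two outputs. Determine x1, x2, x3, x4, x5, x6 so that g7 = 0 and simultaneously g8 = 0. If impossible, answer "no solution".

x1=0 x2=1 x3=1 x4=0 x5=0 x6=0

Check with x1=0 x2=1 x3=1 x4=0 x5=0 x6=0:
g1 = x3 ⊕ x5 = 1 ⊕ 0 = 1
g2 = x4 ∨ g1 = 0 ∨ 1 = 1
g3 = g2 ⊕ x6 = 1 ⊕ 0 = 1
g4 = g3 ⊕ x2 = 1 ⊕ 1 = 0
g5 = g1 ⊕ g4 = 1 ⊕ 0 = 1
g6 = g5 ⊕ x5 = 1 ⊕ 0 = 1
g7 = g1 ⊼ g6 = 1 ⊼ 1 = 0
g8 = g7 ∨ x1 = 0 ∨ 0 = 0
So g7 = 0 and g8 = 0.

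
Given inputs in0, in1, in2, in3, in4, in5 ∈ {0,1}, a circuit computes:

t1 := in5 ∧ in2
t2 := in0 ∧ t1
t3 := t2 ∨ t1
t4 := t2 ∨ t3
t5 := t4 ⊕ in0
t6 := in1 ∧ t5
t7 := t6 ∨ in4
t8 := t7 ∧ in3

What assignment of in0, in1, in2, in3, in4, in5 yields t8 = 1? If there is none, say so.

t8 = t7 ∧ in3 must be 1, so both t7 = 1 and in3 = 1.
t7 = t6 ∨ in4 must be 1, so at least one of t6, in4 is 1.
Check with in0=0, in1=0, in2=0, in3=1, in4=1, in5=1:
t1 = in5 ∧ in2 = 1 ∧ 0 = 0
t2 = in0 ∧ t1 = 0 ∧ 0 = 0
t3 = t2 ∨ t1 = 0 ∨ 0 = 0
t4 = t2 ∨ t3 = 0 ∨ 0 = 0
t5 = t4 ⊕ in0 = 0 ⊕ 0 = 0
t6 = in1 ∧ t5 = 0 ∧ 0 = 0
t7 = t6 ∨ in4 = 0 ∨ 1 = 1
t8 = t7 ∧ in3 = 1 ∧ 1 = 1
So t8 = 1 as required.

in0=0, in1=0, in2=0, in3=1, in4=1, in5=1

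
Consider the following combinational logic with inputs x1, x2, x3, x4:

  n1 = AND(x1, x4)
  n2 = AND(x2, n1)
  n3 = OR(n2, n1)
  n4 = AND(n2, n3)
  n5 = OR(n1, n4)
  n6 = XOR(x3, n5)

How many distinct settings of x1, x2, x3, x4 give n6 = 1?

8

n6 = XOR(x3, n5) must be 1, so x3 and n5 differ.
Enumerating the 16 input combinations, 8 give n6 = 1 and 8 give n6 = 0.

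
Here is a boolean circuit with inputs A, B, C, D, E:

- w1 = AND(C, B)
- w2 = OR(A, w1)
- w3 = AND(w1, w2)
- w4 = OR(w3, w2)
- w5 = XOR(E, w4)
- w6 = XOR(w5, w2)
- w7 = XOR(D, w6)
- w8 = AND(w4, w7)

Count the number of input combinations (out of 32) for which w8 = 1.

w8 = AND(w4, w7) must be 1, so both w4 = 1 and w7 = 1.
w4 = OR(w3, w2) must be 1, so at least one of w3, w2 is 1.
Enumerating the 32 input combinations, 10 give w8 = 1 and 22 give w8 = 0.

10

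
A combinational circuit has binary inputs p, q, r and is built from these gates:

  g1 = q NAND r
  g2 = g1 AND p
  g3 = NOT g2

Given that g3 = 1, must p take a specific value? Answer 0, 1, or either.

Both values of p occur among assignments with g3 = 1:
  p=0: p=0, q=0, r=0
  p=1: p=1, q=1, r=1

either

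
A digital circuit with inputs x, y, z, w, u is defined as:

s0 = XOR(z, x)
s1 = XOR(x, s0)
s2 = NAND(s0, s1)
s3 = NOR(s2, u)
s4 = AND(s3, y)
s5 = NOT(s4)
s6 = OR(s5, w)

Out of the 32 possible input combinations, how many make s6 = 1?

s6 = OR(s5, w) must be 1, so at least one of s5, w is 1.
Enumerating the 32 input combinations, 31 give s6 = 1 and 1 give s6 = 0.

31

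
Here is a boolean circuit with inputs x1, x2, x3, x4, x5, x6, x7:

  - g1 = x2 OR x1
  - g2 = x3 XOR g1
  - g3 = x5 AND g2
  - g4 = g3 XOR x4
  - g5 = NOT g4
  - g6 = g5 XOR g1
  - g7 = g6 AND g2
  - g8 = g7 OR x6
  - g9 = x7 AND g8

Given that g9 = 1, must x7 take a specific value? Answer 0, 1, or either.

1

g9 = x7 AND g8 must be 1, so both x7 = 1 and g8 = 1.
g8 = g7 OR x6 must be 1, so at least one of g7, x6 is 1.
Every assignment with g9 = 1 has x7 = 1; there are 40 such assignment(s).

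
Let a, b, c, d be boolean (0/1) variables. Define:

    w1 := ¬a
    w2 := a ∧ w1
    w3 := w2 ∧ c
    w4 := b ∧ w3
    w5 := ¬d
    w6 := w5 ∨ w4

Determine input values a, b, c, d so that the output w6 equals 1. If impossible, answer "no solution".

a=1, b=1, c=1, d=0

w6 = w5 ∨ w4 must be 1, so at least one of w5, w4 is 1.
Check with a=1, b=1, c=1, d=0:
w1 = ¬a = ¬1 = 0
w2 = a ∧ w1 = 1 ∧ 0 = 0
w3 = w2 ∧ c = 0 ∧ 1 = 0
w4 = b ∧ w3 = 1 ∧ 0 = 0
w5 = ¬d = ¬0 = 1
w6 = w5 ∨ w4 = 1 ∨ 0 = 1
So w6 = 1 as required.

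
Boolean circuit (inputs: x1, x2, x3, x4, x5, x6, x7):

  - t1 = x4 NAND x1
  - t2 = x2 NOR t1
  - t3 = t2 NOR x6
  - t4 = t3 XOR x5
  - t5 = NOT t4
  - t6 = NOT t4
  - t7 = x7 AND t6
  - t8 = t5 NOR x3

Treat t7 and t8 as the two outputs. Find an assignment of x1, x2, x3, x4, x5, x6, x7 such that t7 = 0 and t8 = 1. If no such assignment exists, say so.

x1=1, x2=1, x3=0, x4=0, x5=0, x6=0, x7=0

Check with x1=1, x2=1, x3=0, x4=0, x5=0, x6=0, x7=0:
t1 = x4 NAND x1 = 0 NAND 1 = 1
t2 = x2 NOR t1 = 1 NOR 1 = 0
t3 = t2 NOR x6 = 0 NOR 0 = 1
t4 = t3 XOR x5 = 1 XOR 0 = 1
t5 = NOT t4 = NOT 1 = 0
t6 = NOT t4 = NOT 1 = 0
t7 = x7 AND t6 = 0 AND 0 = 0
t8 = t5 NOR x3 = 0 NOR 0 = 1
So t7 = 0 and t8 = 1.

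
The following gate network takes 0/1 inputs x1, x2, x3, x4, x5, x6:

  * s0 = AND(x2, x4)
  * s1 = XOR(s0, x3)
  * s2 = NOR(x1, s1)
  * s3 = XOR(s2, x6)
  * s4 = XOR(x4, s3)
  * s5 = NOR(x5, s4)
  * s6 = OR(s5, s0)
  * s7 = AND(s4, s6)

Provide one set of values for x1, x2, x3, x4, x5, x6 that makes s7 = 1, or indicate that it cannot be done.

x1=0, x2=1, x3=1, x4=1, x5=0, x6=1

s7 = AND(s4, s6) must be 1, so both s4 = 1 and s6 = 1.
s4 = XOR(x4, s3) must be 1, so x4 and s3 differ.
Check with x1=0, x2=1, x3=1, x4=1, x5=0, x6=1:
s0 = AND(x2, x4) = AND(1, 1) = 1
s1 = XOR(s0, x3) = XOR(1, 1) = 0
s2 = NOR(x1, s1) = NOR(0, 0) = 1
s3 = XOR(s2, x6) = XOR(1, 1) = 0
s4 = XOR(x4, s3) = XOR(1, 0) = 1
s5 = NOR(x5, s4) = NOR(0, 1) = 0
s6 = OR(s5, s0) = OR(0, 1) = 1
s7 = AND(s4, s6) = AND(1, 1) = 1
So s7 = 1 as required.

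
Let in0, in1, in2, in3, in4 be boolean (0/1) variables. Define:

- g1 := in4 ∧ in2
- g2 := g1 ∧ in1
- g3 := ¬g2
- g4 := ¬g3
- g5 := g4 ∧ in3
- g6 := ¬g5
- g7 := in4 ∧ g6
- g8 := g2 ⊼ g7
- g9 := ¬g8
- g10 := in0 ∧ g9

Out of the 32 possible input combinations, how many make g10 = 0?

g10 = in0 ∧ g9 must be 0, so at least one of in0, g9 is 0.
Enumerating the 32 input combinations, 31 give g10 = 0 and 1 give g10 = 1.

31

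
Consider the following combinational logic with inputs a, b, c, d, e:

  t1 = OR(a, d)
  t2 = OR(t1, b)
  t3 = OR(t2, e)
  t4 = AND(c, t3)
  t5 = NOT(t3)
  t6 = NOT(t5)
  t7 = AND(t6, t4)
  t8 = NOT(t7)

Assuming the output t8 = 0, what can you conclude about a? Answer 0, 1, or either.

Both values of a occur among assignments with t8 = 0:
  a=0: a=0, b=0, c=1, d=0, e=1
  a=1: a=1, b=0, c=1, d=0, e=0

either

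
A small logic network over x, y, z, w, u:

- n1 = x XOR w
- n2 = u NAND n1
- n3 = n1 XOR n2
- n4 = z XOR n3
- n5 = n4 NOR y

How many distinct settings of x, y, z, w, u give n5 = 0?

24

n5 = n4 NOR y must be 0, so at least one of n4, y is 1.
Enumerating the 32 input combinations, 24 give n5 = 0 and 8 give n5 = 1.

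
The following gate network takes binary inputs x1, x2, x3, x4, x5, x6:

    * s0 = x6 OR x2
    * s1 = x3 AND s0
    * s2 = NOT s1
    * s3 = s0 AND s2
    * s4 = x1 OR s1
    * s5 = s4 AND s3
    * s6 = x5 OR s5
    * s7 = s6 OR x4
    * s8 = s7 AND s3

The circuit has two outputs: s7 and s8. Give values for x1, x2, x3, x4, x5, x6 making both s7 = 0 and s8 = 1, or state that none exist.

no solution exists

Across all 64 input combinations, none give both s7 = 0 and s8 = 1.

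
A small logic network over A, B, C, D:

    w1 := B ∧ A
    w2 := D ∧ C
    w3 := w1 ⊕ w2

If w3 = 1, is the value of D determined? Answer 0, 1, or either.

either

Both values of D occur among assignments with w3 = 1:
  D=0: A=1, B=1, C=0, D=0
  D=1: A=0, B=0, C=1, D=1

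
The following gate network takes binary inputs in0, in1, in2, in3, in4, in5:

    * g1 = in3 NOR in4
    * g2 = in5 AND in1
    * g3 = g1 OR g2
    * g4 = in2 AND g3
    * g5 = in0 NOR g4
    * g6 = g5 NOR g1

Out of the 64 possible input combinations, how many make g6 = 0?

g6 = g5 NOR g1 must be 0, so at least one of g5, g1 is 1.
Enumerating the 64 input combinations, 37 give g6 = 0 and 27 give g6 = 1.

37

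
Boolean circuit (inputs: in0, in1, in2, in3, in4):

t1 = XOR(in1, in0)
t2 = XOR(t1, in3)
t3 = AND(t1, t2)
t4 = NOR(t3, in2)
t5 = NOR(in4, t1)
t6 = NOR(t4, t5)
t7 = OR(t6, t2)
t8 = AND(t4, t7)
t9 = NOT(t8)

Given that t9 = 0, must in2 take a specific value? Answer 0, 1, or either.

0

t9 = NOT(t8) must be 0, so t8 = 1.
Every assignment with t9 = 0 has in2 = 0; there are 4 such assignment(s).
  in0=0, in1=0, in2=0, in3=1, in4=0
  in0=0, in1=0, in2=0, in3=1, in4=1
  in0=1, in1=1, in2=0, in3=1, in4=0
  in0=1, in1=1, in2=0, in3=1, in4=1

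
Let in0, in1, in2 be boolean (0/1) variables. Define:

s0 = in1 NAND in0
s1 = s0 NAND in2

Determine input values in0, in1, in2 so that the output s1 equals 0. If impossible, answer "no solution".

in0=0, in1=1, in2=1

Check with in0=0, in1=1, in2=1:
s0 = in1 NAND in0 = 1 NAND 0 = 1
s1 = s0 NAND in2 = 1 NAND 1 = 0
So s1 = 0 as required.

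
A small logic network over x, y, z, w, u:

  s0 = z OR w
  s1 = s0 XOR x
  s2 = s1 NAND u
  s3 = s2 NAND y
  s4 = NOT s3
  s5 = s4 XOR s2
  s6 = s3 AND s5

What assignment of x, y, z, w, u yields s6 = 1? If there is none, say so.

s6 = s3 AND s5 must be 1, so both s3 = 1 and s5 = 1.
s3 = s2 NAND y must be 1, so at least one of s2, y is 0.
s5 = s4 XOR s2 must be 1, so s4 and s2 differ.
Check with x=0 y=0 z=1 w=0 u=0:
s0 = z OR w = 1 OR 0 = 1
s1 = s0 XOR x = 1 XOR 0 = 1
s2 = s1 NAND u = 1 NAND 0 = 1
s3 = s2 NAND y = 1 NAND 0 = 1
s4 = NOT s3 = NOT 1 = 0
s5 = s4 XOR s2 = 0 XOR 1 = 1
s6 = s3 AND s5 = 1 AND 1 = 1
So s6 = 1 as required.

x=0 y=0 z=1 w=0 u=0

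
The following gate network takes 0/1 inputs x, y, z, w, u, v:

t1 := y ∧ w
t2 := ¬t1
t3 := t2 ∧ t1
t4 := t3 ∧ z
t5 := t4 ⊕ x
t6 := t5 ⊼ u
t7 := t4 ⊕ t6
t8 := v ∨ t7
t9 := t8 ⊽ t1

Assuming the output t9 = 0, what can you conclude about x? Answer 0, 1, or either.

either

Both values of x occur among assignments with t9 = 0:
  x=0: x=0, y=0, z=0, w=0, u=0, v=0
  x=1: x=1, y=0, z=0, w=0, u=0, v=0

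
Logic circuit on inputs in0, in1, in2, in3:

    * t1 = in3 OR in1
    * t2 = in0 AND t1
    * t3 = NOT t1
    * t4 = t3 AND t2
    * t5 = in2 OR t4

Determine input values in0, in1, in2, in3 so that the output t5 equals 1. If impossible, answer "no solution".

in0=1 in1=0 in2=1 in3=1

t5 = in2 OR t4 must be 1, so at least one of in2, t4 is 1.
Check with in0=1 in1=0 in2=1 in3=1:
t1 = in3 OR in1 = 1 OR 0 = 1
t2 = in0 AND t1 = 1 AND 1 = 1
t3 = NOT t1 = NOT 1 = 0
t4 = t3 AND t2 = 0 AND 1 = 0
t5 = in2 OR t4 = 1 OR 0 = 1
So t5 = 1 as required.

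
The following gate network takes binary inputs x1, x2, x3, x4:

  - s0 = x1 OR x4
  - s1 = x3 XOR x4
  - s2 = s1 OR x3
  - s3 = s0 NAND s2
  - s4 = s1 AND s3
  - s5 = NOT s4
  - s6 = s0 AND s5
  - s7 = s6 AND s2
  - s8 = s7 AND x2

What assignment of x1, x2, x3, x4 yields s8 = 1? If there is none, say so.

Check with x1=0 x2=1 x3=0 x4=1:
s0 = x1 OR x4 = 0 OR 1 = 1
s1 = x3 XOR x4 = 0 XOR 1 = 1
s2 = s1 OR x3 = 1 OR 0 = 1
s3 = s0 NAND s2 = 1 NAND 1 = 0
s4 = s1 AND s3 = 1 AND 0 = 0
s5 = NOT s4 = NOT 0 = 1
s6 = s0 AND s5 = 1 AND 1 = 1
s7 = s6 AND s2 = 1 AND 1 = 1
s8 = s7 AND x2 = 1 AND 1 = 1
So s8 = 1 as required.

x1=0 x2=1 x3=0 x4=1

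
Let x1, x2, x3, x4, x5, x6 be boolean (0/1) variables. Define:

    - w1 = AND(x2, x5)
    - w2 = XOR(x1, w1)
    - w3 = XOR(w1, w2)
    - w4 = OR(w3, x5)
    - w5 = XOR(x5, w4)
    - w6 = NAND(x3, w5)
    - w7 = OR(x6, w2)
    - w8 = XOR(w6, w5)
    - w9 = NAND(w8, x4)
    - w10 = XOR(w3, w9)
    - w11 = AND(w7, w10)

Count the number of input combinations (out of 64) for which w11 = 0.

w11 = AND(w7, w10) must be 0, so at least one of w7, w10 is 0.
Enumerating the 64 input combinations, 44 give w11 = 0 and 20 give w11 = 1.

44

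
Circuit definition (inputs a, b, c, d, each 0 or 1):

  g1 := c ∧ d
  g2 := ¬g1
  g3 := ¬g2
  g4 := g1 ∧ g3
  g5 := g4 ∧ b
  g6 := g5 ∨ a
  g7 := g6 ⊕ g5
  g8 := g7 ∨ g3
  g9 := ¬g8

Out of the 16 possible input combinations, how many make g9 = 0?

10

g9 = ¬g8 must be 0, so g8 = 1.
g8 = g7 ∨ g3 must be 1, so at least one of g7, g3 is 1.
Enumerating the 16 input combinations, 10 give g9 = 0 and 6 give g9 = 1.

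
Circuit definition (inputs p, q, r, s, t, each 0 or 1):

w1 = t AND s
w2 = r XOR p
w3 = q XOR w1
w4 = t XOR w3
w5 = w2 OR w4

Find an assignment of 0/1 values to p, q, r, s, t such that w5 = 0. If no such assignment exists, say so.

w5 = w2 OR w4 must be 0, so both w2 = 0 and w4 = 0.
w2 = r XOR p must be 0, so r and p are equal.
w4 = t XOR w3 must be 0, so t and w3 are equal.
Check with p=1, q=0, r=1, s=1, t=1:
w1 = t AND s = 1 AND 1 = 1
w2 = r XOR p = 1 XOR 1 = 0
w3 = q XOR w1 = 0 XOR 1 = 1
w4 = t XOR w3 = 1 XOR 1 = 0
w5 = w2 OR w4 = 0 OR 0 = 0
So w5 = 0 as required.

p=1, q=0, r=1, s=1, t=1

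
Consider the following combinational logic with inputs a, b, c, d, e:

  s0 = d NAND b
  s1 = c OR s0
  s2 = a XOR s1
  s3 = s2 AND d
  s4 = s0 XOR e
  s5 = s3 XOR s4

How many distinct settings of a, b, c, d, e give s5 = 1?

s5 = s3 XOR s4 must be 1, so s3 and s4 differ.
Enumerating the 32 input combinations, 16 give s5 = 1 and 16 give s5 = 0.

16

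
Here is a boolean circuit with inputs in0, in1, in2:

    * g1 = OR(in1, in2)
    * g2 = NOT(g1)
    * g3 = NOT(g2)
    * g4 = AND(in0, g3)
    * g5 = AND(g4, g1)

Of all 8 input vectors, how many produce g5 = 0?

g5 = AND(g4, g1) must be 0, so at least one of g4, g1 is 0.
Enumerating the 8 input combinations, 5 give g5 = 0 and 3 give g5 = 1.

5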